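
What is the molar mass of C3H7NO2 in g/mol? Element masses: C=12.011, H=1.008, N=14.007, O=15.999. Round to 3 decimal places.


M = sum(count * atomic_mass) over atoms.
M = 3*12.011 + 7*1.008 + 1*14.007 + 2*15.999
M = 36.033 + 7.056 + 14.007 + 31.998
M = 89.094 g/mol, rounded to 3 dp:

89.094 g/mol


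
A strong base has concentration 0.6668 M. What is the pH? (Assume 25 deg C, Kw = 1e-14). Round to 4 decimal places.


A strong base dissociates completely, so [OH-] equals the given concentration.
pOH = -log10([OH-]) = -log10(0.6668) = 0.176004
pH = 14 - pOH = 14 - 0.176004
pH = 13.823996, rounded to 4 dp:

13.8240


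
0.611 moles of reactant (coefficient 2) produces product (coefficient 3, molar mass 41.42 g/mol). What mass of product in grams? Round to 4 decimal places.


Use the coefficient ratio to convert reactant moles to product moles, then multiply by the product's molar mass.
moles_P = moles_R * (coeff_P / coeff_R) = 0.611 * (3/2) = 0.9165
mass_P = moles_P * M_P = 0.9165 * 41.42
mass_P = 37.96143 g, rounded to 4 dp:

37.9614 g


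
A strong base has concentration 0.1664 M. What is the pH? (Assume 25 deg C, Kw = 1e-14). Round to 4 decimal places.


A strong base dissociates completely, so [OH-] equals the given concentration.
pOH = -log10([OH-]) = -log10(0.1664) = 0.778847
pH = 14 - pOH = 14 - 0.778847
pH = 13.221153, rounded to 4 dp:

13.2212


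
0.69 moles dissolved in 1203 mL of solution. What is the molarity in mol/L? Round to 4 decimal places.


Convert volume to liters: V_L = V_mL / 1000.
V_L = 1203 / 1000 = 1.203 L
M = n / V_L = 0.69 / 1.203
M = 0.57356608 mol/L, rounded to 4 dp:

0.5736 mol/L


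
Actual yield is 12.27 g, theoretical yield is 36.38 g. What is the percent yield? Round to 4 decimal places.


% yield = 100 * actual / theoretical
% yield = 100 * 12.27 / 36.38
% yield = 33.7273227 %, rounded to 4 dp:

33.7273 %


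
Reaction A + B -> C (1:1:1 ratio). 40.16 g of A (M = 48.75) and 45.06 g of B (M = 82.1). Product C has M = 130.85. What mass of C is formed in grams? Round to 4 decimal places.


Find moles of each reactant; the smaller value is the limiting reagent in a 1:1:1 reaction, so moles_C equals moles of the limiter.
n_A = mass_A / M_A = 40.16 / 48.75 = 0.823795 mol
n_B = mass_B / M_B = 45.06 / 82.1 = 0.548843 mol
Limiting reagent: B (smaller), n_limiting = 0.548843 mol
mass_C = n_limiting * M_C = 0.548843 * 130.85
mass_C = 71.81610655 g, rounded to 4 dp:

71.8161 g


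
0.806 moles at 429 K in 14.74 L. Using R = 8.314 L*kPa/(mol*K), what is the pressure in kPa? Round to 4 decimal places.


PV = nRT, solve for P = nRT / V.
nRT = 0.806 * 8.314 * 429 = 2874.765
P = 2874.765 / 14.74
P = 195.03154681 kPa, rounded to 4 dp:

195.0315 kPa


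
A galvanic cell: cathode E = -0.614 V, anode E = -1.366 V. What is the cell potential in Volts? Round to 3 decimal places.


Standard cell potential: E_cell = E_cathode - E_anode.
E_cell = -0.614 - (-1.366)
E_cell = 0.752 V, rounded to 3 dp:

0.752 V


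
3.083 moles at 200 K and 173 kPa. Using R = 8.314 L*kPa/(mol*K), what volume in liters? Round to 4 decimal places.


PV = nRT, solve for V = nRT / P.
nRT = 3.083 * 8.314 * 200 = 5126.4124
V = 5126.4124 / 173
V = 29.63244162 L, rounded to 4 dp:

29.6324 L


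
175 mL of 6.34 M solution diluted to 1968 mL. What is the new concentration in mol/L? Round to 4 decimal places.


Dilution: M1*V1 = M2*V2, solve for M2.
M2 = M1*V1 / V2
M2 = 6.34 * 175 / 1968
M2 = 1109.5 / 1968
M2 = 0.56377033 mol/L, rounded to 4 dp:

0.5638 mol/L


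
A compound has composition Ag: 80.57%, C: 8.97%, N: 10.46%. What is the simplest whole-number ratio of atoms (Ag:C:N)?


Assume 100 g of compound, divide each mass% by atomic mass to get moles, then normalize by the smallest to get a raw atom ratio.
Moles per 100 g: Ag: 80.57/107.868 = 0.7469, C: 8.97/12.011 = 0.7468, N: 10.46/14.007 = 0.7468
Raw ratio (divide by min = 0.7468): Ag: 1.0, C: 1.0, N: 1.0
Multiply by 1 to clear fractions: Ag: 1.0 ~= 1, C: 1.0 ~= 1, N: 1.0 ~= 1
Reduce by GCD to get the simplest whole-number ratio:

1:1:1


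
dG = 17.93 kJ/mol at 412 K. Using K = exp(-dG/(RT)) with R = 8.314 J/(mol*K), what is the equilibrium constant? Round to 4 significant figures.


dG is in kJ/mol; multiply by 1000 to match R in J/(mol*K).
RT = 8.314 * 412 = 3425.368 J/mol
exponent = -dG*1000 / (RT) = -(17.93*1000) / 3425.368 = -5.23447408
K = exp(-5.23447408)
K = 0.0053296267, rounded to 4 significant figures:

0.005330


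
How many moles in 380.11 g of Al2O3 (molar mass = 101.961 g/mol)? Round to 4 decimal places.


n = mass / M
n = 380.11 / 101.961
n = 3.72799404 mol, rounded to 4 dp:

3.7280 mol


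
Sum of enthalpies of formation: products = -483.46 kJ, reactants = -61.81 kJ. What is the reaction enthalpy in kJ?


dH_rxn = sum(dH_f products) - sum(dH_f reactants)
dH_rxn = -483.46 - (-61.81)
dH_rxn = -421.65 kJ:

-421.65 kJ


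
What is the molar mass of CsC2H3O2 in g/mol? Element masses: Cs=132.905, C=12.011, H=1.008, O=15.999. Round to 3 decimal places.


M = sum(count * atomic_mass) over atoms.
M = 1*132.905 + 2*12.011 + 3*1.008 + 2*15.999
M = 132.905 + 24.022 + 3.024 + 31.998
M = 191.949 g/mol, rounded to 3 dp:

191.949 g/mol


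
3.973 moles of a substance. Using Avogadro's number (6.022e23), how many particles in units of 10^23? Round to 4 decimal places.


N = n * NA, then divide by 1e23 for the requested units.
N / 1e23 = n * 6.022
N / 1e23 = 3.973 * 6.022
N / 1e23 = 23.925406, rounded to 4 dp:

23.9254


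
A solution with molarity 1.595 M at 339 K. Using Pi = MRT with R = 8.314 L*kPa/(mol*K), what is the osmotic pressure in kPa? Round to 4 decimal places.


Osmotic pressure (van't Hoff): Pi = M*R*T.
RT = 8.314 * 339 = 2818.446
Pi = 1.595 * 2818.446
Pi = 4495.42137 kPa, rounded to 4 dp:

4495.4214 kPa


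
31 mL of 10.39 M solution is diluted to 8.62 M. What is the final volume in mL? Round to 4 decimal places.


Dilution: M1*V1 = M2*V2, solve for V2.
V2 = M1*V1 / M2
V2 = 10.39 * 31 / 8.62
V2 = 322.09 / 8.62
V2 = 37.36542923 mL, rounded to 4 dp:

37.3654 mL


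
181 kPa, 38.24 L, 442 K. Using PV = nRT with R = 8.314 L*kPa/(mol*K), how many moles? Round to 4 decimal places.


PV = nRT, solve for n = PV / (RT).
PV = 181 * 38.24 = 6921.44
RT = 8.314 * 442 = 3674.788
n = 6921.44 / 3674.788
n = 1.88349369 mol, rounded to 4 dp:

1.8835 mol


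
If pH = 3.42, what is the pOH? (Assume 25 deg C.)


At 25 deg C, pH + pOH = 14.
pOH = 14 - pH = 14 - 3.42
pOH = 10.58:

10.58


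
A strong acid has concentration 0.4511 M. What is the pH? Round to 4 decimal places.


A strong acid dissociates completely, so [H+] equals the given concentration.
pH = -log10([H+]) = -log10(0.4511)
pH = 0.34572717, rounded to 4 dp:

0.3457


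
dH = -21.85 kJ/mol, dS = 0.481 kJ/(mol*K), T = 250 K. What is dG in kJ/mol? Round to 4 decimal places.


Gibbs: dG = dH - T*dS (consistent units, dS already in kJ/(mol*K)).
T*dS = 250 * 0.481 = 120.25
dG = -21.85 - (120.25)
dG = -142.1 kJ/mol, rounded to 4 dp:

-142.1000 kJ/mol


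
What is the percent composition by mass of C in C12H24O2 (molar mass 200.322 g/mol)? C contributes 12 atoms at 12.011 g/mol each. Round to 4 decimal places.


pct = 100 * (n_elem * M_elem) / M_total
mass_contribution = 12 * 12.011 = 144.132 g/mol
pct = 100 * 144.132 / 200.322
pct = 71.95016024 %, rounded to 4 dp:

71.9502 %


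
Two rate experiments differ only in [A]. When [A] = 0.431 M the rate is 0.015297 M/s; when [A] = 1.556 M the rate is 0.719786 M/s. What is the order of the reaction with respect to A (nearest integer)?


Rate is proportional to [A]^n, so rate2/rate1 = ([A]2/[A]1)^n. Take logs to solve for n.
rate2/rate1 = 0.719786 / 0.015297 = 47.0541
[A]2/[A]1 = 1.556 / 0.431 = 3.6102
n = ln(47.0541) / ln(3.6102) = 3.0
Nearest integer order:

3


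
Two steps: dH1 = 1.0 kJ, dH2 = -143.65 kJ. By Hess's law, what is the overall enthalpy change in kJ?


Hess's law: enthalpy is a state function, so add the step enthalpies.
dH_total = dH1 + dH2 = 1.0 + (-143.65)
dH_total = -142.65 kJ:

-142.65 kJ


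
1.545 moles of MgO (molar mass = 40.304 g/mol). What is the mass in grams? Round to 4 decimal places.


mass = n * M
mass = 1.545 * 40.304
mass = 62.26968 g, rounded to 4 dp:

62.2697 g


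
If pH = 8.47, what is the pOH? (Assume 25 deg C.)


At 25 deg C, pH + pOH = 14.
pOH = 14 - pH = 14 - 8.47
pOH = 5.53:

5.53


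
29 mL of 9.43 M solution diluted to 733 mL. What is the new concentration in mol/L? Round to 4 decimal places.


Dilution: M1*V1 = M2*V2, solve for M2.
M2 = M1*V1 / V2
M2 = 9.43 * 29 / 733
M2 = 273.47 / 733
M2 = 0.37308322 mol/L, rounded to 4 dp:

0.3731 mol/L


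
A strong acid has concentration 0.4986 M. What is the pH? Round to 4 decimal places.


A strong acid dissociates completely, so [H+] equals the given concentration.
pH = -log10([H+]) = -log10(0.4986)
pH = 0.30224773, rounded to 4 dp:

0.3022


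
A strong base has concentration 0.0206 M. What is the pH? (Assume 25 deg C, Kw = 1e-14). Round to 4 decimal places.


A strong base dissociates completely, so [OH-] equals the given concentration.
pOH = -log10([OH-]) = -log10(0.0206) = 1.686133
pH = 14 - pOH = 14 - 1.686133
pH = 12.313867, rounded to 4 dp:

12.3139


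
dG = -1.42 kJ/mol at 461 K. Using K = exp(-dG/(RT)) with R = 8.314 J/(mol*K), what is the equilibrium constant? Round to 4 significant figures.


dG is in kJ/mol; multiply by 1000 to match R in J/(mol*K).
RT = 8.314 * 461 = 3832.754 J/mol
exponent = -dG*1000 / (RT) = -(-1.42*1000) / 3832.754 = 0.37049078
K = exp(0.37049078)
K = 1.4484453, rounded to 4 significant figures:

1.448


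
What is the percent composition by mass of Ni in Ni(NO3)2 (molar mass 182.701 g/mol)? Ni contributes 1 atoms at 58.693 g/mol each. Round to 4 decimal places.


pct = 100 * (n_elem * M_elem) / M_total
mass_contribution = 1 * 58.693 = 58.693 g/mol
pct = 100 * 58.693 / 182.701
pct = 32.12516626 %, rounded to 4 dp:

32.1252 %


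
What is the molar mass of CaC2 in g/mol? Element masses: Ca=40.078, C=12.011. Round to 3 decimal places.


M = sum(count * atomic_mass) over atoms.
M = 1*40.078 + 2*12.011
M = 40.078 + 24.022
M = 64.1 g/mol, rounded to 3 dp:

64.100 g/mol


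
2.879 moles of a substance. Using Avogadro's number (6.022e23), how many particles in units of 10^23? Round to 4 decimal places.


N = n * NA, then divide by 1e23 for the requested units.
N / 1e23 = n * 6.022
N / 1e23 = 2.879 * 6.022
N / 1e23 = 17.337338, rounded to 4 dp:

17.3373


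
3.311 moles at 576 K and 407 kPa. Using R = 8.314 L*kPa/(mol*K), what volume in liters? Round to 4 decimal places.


PV = nRT, solve for V = nRT / P.
nRT = 3.311 * 8.314 * 576 = 15855.9287
V = 15855.9287 / 407
V = 38.95805577 L, rounded to 4 dp:

38.9581 L


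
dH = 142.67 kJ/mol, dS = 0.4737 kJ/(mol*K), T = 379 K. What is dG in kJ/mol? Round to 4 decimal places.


Gibbs: dG = dH - T*dS (consistent units, dS already in kJ/(mol*K)).
T*dS = 379 * 0.4737 = 179.5323
dG = 142.67 - (179.5323)
dG = -36.8623 kJ/mol, rounded to 4 dp:

-36.8623 kJ/mol


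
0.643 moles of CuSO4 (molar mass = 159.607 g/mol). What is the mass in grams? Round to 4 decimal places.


mass = n * M
mass = 0.643 * 159.607
mass = 102.627301 g, rounded to 4 dp:

102.6273 g


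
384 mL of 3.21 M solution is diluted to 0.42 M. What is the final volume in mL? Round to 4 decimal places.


Dilution: M1*V1 = M2*V2, solve for V2.
V2 = M1*V1 / M2
V2 = 3.21 * 384 / 0.42
V2 = 1232.64 / 0.42
V2 = 2934.85714286 mL, rounded to 4 dp:

2934.8571 mL


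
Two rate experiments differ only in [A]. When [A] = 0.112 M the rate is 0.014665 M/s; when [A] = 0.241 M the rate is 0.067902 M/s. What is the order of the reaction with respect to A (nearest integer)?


Rate is proportional to [A]^n, so rate2/rate1 = ([A]2/[A]1)^n. Take logs to solve for n.
rate2/rate1 = 0.067902 / 0.014665 = 4.6302
[A]2/[A]1 = 0.241 / 0.112 = 2.1518
n = ln(4.6302) / ln(2.1518) = 2.0
Nearest integer order:

2


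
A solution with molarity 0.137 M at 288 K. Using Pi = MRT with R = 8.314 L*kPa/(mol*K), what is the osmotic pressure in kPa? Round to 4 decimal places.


Osmotic pressure (van't Hoff): Pi = M*R*T.
RT = 8.314 * 288 = 2394.432
Pi = 0.137 * 2394.432
Pi = 328.037184 kPa, rounded to 4 dp:

328.0372 kPa


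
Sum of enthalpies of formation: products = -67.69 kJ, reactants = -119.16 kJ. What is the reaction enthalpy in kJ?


dH_rxn = sum(dH_f products) - sum(dH_f reactants)
dH_rxn = -67.69 - (-119.16)
dH_rxn = 51.47 kJ:

51.47 kJ


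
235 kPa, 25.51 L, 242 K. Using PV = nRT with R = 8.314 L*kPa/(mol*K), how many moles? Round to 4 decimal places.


PV = nRT, solve for n = PV / (RT).
PV = 235 * 25.51 = 5994.85
RT = 8.314 * 242 = 2011.988
n = 5994.85 / 2011.988
n = 2.97956548 mol, rounded to 4 dp:

2.9796 mol


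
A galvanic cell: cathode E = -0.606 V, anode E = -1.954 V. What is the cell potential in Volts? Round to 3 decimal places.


Standard cell potential: E_cell = E_cathode - E_anode.
E_cell = -0.606 - (-1.954)
E_cell = 1.348 V, rounded to 3 dp:

1.348 V


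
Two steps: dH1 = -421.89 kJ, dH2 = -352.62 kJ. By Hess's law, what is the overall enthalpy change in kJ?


Hess's law: enthalpy is a state function, so add the step enthalpies.
dH_total = dH1 + dH2 = -421.89 + (-352.62)
dH_total = -774.51 kJ:

-774.51 kJ


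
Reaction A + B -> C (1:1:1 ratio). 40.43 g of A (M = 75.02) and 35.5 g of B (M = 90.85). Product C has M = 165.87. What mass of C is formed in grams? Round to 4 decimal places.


Find moles of each reactant; the smaller value is the limiting reagent in a 1:1:1 reaction, so moles_C equals moles of the limiter.
n_A = mass_A / M_A = 40.43 / 75.02 = 0.538923 mol
n_B = mass_B / M_B = 35.5 / 90.85 = 0.390754 mol
Limiting reagent: B (smaller), n_limiting = 0.390754 mol
mass_C = n_limiting * M_C = 0.390754 * 165.87
mass_C = 64.81436598 g, rounded to 4 dp:

64.8144 g


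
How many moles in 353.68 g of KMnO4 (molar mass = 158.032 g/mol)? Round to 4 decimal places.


n = mass / M
n = 353.68 / 158.032
n = 2.23802774 mol, rounded to 4 dp:

2.2380 mol


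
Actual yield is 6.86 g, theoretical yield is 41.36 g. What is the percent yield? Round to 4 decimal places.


% yield = 100 * actual / theoretical
% yield = 100 * 6.86 / 41.36
% yield = 16.5860735 %, rounded to 4 dp:

16.5861 %


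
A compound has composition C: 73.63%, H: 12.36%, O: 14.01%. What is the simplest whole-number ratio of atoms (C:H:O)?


Assume 100 g of compound, divide each mass% by atomic mass to get moles, then normalize by the smallest to get a raw atom ratio.
Moles per 100 g: C: 73.63/12.011 = 6.1302, H: 12.36/1.008 = 12.2619, O: 14.01/15.999 = 0.8757
Raw ratio (divide by min = 0.8757): C: 7.001, H: 14.003, O: 1.0
Multiply by 1 to clear fractions: C: 7.001 ~= 7, H: 14.003 ~= 14, O: 1.0 ~= 1
Reduce by GCD to get the simplest whole-number ratio:

7:14:1


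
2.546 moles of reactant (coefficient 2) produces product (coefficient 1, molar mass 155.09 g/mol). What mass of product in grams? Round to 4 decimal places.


Use the coefficient ratio to convert reactant moles to product moles, then multiply by the product's molar mass.
moles_P = moles_R * (coeff_P / coeff_R) = 2.546 * (1/2) = 1.273
mass_P = moles_P * M_P = 1.273 * 155.09
mass_P = 197.42957 g, rounded to 4 dp:

197.4296 g


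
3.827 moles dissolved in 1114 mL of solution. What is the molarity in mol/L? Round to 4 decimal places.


Convert volume to liters: V_L = V_mL / 1000.
V_L = 1114 / 1000 = 1.114 L
M = n / V_L = 3.827 / 1.114
M = 3.43536804 mol/L, rounded to 4 dp:

3.4354 mol/L


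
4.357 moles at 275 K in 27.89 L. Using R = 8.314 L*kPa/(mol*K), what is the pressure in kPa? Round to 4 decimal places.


PV = nRT, solve for P = nRT / V.
nRT = 4.357 * 8.314 * 275 = 9961.627
P = 9961.627 / 27.89
P = 357.17558265 kPa, rounded to 4 dp:

357.1756 kPa


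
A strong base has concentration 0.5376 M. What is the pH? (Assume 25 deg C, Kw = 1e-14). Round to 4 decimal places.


A strong base dissociates completely, so [OH-] equals the given concentration.
pOH = -log10([OH-]) = -log10(0.5376) = 0.269541
pH = 14 - pOH = 14 - 0.269541
pH = 13.730459, rounded to 4 dp:

13.7305


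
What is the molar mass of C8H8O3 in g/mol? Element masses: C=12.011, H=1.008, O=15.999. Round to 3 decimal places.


M = sum(count * atomic_mass) over atoms.
M = 8*12.011 + 8*1.008 + 3*15.999
M = 96.088 + 8.064 + 47.997
M = 152.149 g/mol, rounded to 3 dp:

152.149 g/mol


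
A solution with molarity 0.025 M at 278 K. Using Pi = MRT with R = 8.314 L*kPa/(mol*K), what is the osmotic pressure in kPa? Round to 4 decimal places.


Osmotic pressure (van't Hoff): Pi = M*R*T.
RT = 8.314 * 278 = 2311.292
Pi = 0.025 * 2311.292
Pi = 57.7823 kPa, rounded to 4 dp:

57.7823 kPa


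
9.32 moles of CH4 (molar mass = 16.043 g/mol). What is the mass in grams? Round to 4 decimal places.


mass = n * M
mass = 9.32 * 16.043
mass = 149.52076 g, rounded to 4 dp:

149.5208 g


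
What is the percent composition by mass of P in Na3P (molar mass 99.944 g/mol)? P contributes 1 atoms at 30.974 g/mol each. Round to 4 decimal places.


pct = 100 * (n_elem * M_elem) / M_total
mass_contribution = 1 * 30.974 = 30.974 g/mol
pct = 100 * 30.974 / 99.944
pct = 30.99135516 %, rounded to 4 dp:

30.9914 %


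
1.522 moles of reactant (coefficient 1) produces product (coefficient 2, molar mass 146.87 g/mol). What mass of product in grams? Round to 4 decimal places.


Use the coefficient ratio to convert reactant moles to product moles, then multiply by the product's molar mass.
moles_P = moles_R * (coeff_P / coeff_R) = 1.522 * (2/1) = 3.044
mass_P = moles_P * M_P = 3.044 * 146.87
mass_P = 447.07228 g, rounded to 4 dp:

447.0723 g


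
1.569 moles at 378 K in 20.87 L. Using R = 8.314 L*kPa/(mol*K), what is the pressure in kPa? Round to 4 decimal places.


PV = nRT, solve for P = nRT / V.
nRT = 1.569 * 8.314 * 378 = 4930.8837
P = 4930.8837 / 20.87
P = 236.2665884 kPa, rounded to 4 dp:

236.2666 kPa


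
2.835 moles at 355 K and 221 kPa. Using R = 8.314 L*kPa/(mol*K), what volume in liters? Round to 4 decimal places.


PV = nRT, solve for V = nRT / P.
nRT = 2.835 * 8.314 * 355 = 8367.4175
V = 8367.4175 / 221
V = 37.86161765 L, rounded to 4 dp:

37.8616 L


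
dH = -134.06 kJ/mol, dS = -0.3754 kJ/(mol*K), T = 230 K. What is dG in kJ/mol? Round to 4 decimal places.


Gibbs: dG = dH - T*dS (consistent units, dS already in kJ/(mol*K)).
T*dS = 230 * -0.3754 = -86.342
dG = -134.06 - (-86.342)
dG = -47.718 kJ/mol, rounded to 4 dp:

-47.7180 kJ/mol


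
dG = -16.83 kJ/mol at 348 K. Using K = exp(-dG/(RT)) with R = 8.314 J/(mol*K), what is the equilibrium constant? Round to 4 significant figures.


dG is in kJ/mol; multiply by 1000 to match R in J/(mol*K).
RT = 8.314 * 348 = 2893.272 J/mol
exponent = -dG*1000 / (RT) = -(-16.83*1000) / 2893.272 = 5.81694358
K = exp(5.81694358)
K = 335.9437, rounded to 4 significant figures:

335.9


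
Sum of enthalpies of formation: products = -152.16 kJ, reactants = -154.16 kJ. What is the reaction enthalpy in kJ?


dH_rxn = sum(dH_f products) - sum(dH_f reactants)
dH_rxn = -152.16 - (-154.16)
dH_rxn = 2.0 kJ:

2.00 kJ


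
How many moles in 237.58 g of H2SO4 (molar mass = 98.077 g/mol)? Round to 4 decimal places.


n = mass / M
n = 237.58 / 98.077
n = 2.42238241 mol, rounded to 4 dp:

2.4224 mol


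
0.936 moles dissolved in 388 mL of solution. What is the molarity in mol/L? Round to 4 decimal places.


Convert volume to liters: V_L = V_mL / 1000.
V_L = 388 / 1000 = 0.388 L
M = n / V_L = 0.936 / 0.388
M = 2.41237113 mol/L, rounded to 4 dp:

2.4124 mol/L


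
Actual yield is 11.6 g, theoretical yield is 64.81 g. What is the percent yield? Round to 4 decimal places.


% yield = 100 * actual / theoretical
% yield = 100 * 11.6 / 64.81
% yield = 17.89847246 %, rounded to 4 dp:

17.8985 %


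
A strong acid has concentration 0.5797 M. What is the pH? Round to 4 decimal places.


A strong acid dissociates completely, so [H+] equals the given concentration.
pH = -log10([H+]) = -log10(0.5797)
pH = 0.2367967, rounded to 4 dp:

0.2368


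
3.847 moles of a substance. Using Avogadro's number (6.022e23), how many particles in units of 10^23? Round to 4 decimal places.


N = n * NA, then divide by 1e23 for the requested units.
N / 1e23 = n * 6.022
N / 1e23 = 3.847 * 6.022
N / 1e23 = 23.166634, rounded to 4 dp:

23.1666


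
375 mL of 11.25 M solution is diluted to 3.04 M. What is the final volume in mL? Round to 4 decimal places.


Dilution: M1*V1 = M2*V2, solve for V2.
V2 = M1*V1 / M2
V2 = 11.25 * 375 / 3.04
V2 = 4218.75 / 3.04
V2 = 1387.74671053 mL, rounded to 4 dp:

1387.7467 mL


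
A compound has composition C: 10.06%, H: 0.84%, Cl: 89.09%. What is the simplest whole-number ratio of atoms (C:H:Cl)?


Assume 100 g of compound, divide each mass% by atomic mass to get moles, then normalize by the smallest to get a raw atom ratio.
Moles per 100 g: C: 10.06/12.011 = 0.8376, H: 0.84/1.008 = 0.8333, Cl: 89.09/35.453 = 2.5129
Raw ratio (divide by min = 0.8333): C: 1.005, H: 1.0, Cl: 3.015
Multiply by 1 to clear fractions: C: 1.005 ~= 1, H: 1.0 ~= 1, Cl: 3.015 ~= 3
Reduce by GCD to get the simplest whole-number ratio:

1:1:3


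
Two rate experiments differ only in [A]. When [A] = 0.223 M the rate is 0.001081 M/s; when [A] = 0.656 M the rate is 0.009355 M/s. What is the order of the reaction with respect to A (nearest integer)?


Rate is proportional to [A]^n, so rate2/rate1 = ([A]2/[A]1)^n. Take logs to solve for n.
rate2/rate1 = 0.009355 / 0.001081 = 8.654
[A]2/[A]1 = 0.656 / 0.223 = 2.9417
n = ln(8.654) / ln(2.9417) = 2.0
Nearest integer order:

2


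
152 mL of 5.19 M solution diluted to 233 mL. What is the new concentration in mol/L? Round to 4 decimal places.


Dilution: M1*V1 = M2*V2, solve for M2.
M2 = M1*V1 / V2
M2 = 5.19 * 152 / 233
M2 = 788.88 / 233
M2 = 3.38575107 mol/L, rounded to 4 dp:

3.3858 mol/L


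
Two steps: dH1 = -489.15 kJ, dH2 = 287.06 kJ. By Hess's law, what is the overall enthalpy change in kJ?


Hess's law: enthalpy is a state function, so add the step enthalpies.
dH_total = dH1 + dH2 = -489.15 + (287.06)
dH_total = -202.09 kJ:

-202.09 kJ


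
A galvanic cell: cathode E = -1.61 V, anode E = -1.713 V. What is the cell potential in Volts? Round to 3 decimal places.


Standard cell potential: E_cell = E_cathode - E_anode.
E_cell = -1.61 - (-1.713)
E_cell = 0.103 V, rounded to 3 dp:

0.103 V


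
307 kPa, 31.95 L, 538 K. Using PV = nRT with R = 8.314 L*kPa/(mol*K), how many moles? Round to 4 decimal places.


PV = nRT, solve for n = PV / (RT).
PV = 307 * 31.95 = 9808.65
RT = 8.314 * 538 = 4472.932
n = 9808.65 / 4472.932
n = 2.19289048 mol, rounded to 4 dp:

2.1929 mol


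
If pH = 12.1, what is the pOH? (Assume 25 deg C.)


At 25 deg C, pH + pOH = 14.
pOH = 14 - pH = 14 - 12.1
pOH = 1.9:

1.90


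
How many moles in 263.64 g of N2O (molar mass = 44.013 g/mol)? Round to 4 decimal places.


n = mass / M
n = 263.64 / 44.013
n = 5.99004839 mol, rounded to 4 dp:

5.9900 mol


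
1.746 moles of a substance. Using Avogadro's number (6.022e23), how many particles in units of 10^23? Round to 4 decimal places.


N = n * NA, then divide by 1e23 for the requested units.
N / 1e23 = n * 6.022
N / 1e23 = 1.746 * 6.022
N / 1e23 = 10.514412, rounded to 4 dp:

10.5144


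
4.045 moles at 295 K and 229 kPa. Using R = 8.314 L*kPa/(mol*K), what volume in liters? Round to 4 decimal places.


PV = nRT, solve for V = nRT / P.
nRT = 4.045 * 8.314 * 295 = 9920.8884
V = 9920.8884 / 229
V = 43.32265677 L, rounded to 4 dp:

43.3227 L


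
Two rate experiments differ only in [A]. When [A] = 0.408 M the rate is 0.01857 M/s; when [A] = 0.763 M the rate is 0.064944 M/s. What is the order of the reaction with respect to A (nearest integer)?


Rate is proportional to [A]^n, so rate2/rate1 = ([A]2/[A]1)^n. Take logs to solve for n.
rate2/rate1 = 0.064944 / 0.01857 = 3.4973
[A]2/[A]1 = 0.763 / 0.408 = 1.8701
n = ln(3.4973) / ln(1.8701) = 2.0
Nearest integer order:

2


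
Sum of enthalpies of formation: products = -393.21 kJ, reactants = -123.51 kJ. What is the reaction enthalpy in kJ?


dH_rxn = sum(dH_f products) - sum(dH_f reactants)
dH_rxn = -393.21 - (-123.51)
dH_rxn = -269.7 kJ:

-269.70 kJ


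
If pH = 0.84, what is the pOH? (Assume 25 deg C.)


At 25 deg C, pH + pOH = 14.
pOH = 14 - pH = 14 - 0.84
pOH = 13.16:

13.16


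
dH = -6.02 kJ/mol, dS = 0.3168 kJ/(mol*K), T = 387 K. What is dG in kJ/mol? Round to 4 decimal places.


Gibbs: dG = dH - T*dS (consistent units, dS already in kJ/(mol*K)).
T*dS = 387 * 0.3168 = 122.6016
dG = -6.02 - (122.6016)
dG = -128.6216 kJ/mol, rounded to 4 dp:

-128.6216 kJ/mol


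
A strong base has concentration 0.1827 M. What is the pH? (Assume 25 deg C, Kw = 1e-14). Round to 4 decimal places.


A strong base dissociates completely, so [OH-] equals the given concentration.
pOH = -log10([OH-]) = -log10(0.1827) = 0.738261
pH = 14 - pOH = 14 - 0.738261
pH = 13.261739, rounded to 4 dp:

13.2617


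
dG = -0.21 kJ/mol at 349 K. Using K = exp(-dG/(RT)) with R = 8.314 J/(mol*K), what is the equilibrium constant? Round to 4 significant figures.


dG is in kJ/mol; multiply by 1000 to match R in J/(mol*K).
RT = 8.314 * 349 = 2901.586 J/mol
exponent = -dG*1000 / (RT) = -(-0.21*1000) / 2901.586 = 0.07237421
K = exp(0.07237421)
K = 1.0750576, rounded to 4 significant figures:

1.075


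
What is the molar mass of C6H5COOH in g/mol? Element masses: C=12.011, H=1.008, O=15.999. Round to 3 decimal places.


M = sum(count * atomic_mass) over atoms.
M = 7*12.011 + 6*1.008 + 2*15.999
M = 84.077 + 6.048 + 31.998
M = 122.123 g/mol, rounded to 3 dp:

122.123 g/mol


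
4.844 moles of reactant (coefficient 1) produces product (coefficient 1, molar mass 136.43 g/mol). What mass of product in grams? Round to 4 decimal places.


Use the coefficient ratio to convert reactant moles to product moles, then multiply by the product's molar mass.
moles_P = moles_R * (coeff_P / coeff_R) = 4.844 * (1/1) = 4.844
mass_P = moles_P * M_P = 4.844 * 136.43
mass_P = 660.86692 g, rounded to 4 dp:

660.8669 g


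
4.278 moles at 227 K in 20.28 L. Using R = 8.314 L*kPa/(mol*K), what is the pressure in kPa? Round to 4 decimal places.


PV = nRT, solve for P = nRT / V.
nRT = 4.278 * 8.314 * 227 = 8073.7753
P = 8073.7753 / 20.28
P = 398.11515286 kPa, rounded to 4 dp:

398.1152 kPa


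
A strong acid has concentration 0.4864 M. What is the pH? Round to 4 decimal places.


A strong acid dissociates completely, so [H+] equals the given concentration.
pH = -log10([H+]) = -log10(0.4864)
pH = 0.31300643, rounded to 4 dp:

0.3130


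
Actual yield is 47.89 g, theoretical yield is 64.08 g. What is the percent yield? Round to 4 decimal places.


% yield = 100 * actual / theoretical
% yield = 100 * 47.89 / 64.08
% yield = 74.73470662 %, rounded to 4 dp:

74.7347 %


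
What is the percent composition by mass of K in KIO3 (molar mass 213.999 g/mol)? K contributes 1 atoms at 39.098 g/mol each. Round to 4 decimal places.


pct = 100 * (n_elem * M_elem) / M_total
mass_contribution = 1 * 39.098 = 39.098 g/mol
pct = 100 * 39.098 / 213.999
pct = 18.27017883 %, rounded to 4 dp:

18.2702 %


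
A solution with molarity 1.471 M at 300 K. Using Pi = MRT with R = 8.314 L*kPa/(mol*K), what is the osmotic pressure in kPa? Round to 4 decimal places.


Osmotic pressure (van't Hoff): Pi = M*R*T.
RT = 8.314 * 300 = 2494.2
Pi = 1.471 * 2494.2
Pi = 3668.9682 kPa, rounded to 4 dp:

3668.9682 kPa


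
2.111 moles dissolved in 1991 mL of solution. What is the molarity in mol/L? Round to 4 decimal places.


Convert volume to liters: V_L = V_mL / 1000.
V_L = 1991 / 1000 = 1.991 L
M = n / V_L = 2.111 / 1.991
M = 1.06027122 mol/L, rounded to 4 dp:

1.0603 mol/L


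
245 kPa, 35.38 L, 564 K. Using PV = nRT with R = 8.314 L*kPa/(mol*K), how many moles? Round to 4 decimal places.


PV = nRT, solve for n = PV / (RT).
PV = 245 * 35.38 = 8668.1
RT = 8.314 * 564 = 4689.096
n = 8668.1 / 4689.096
n = 1.84856527 mol, rounded to 4 dp:

1.8486 mol


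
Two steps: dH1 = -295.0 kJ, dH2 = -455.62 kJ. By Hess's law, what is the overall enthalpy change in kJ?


Hess's law: enthalpy is a state function, so add the step enthalpies.
dH_total = dH1 + dH2 = -295.0 + (-455.62)
dH_total = -750.62 kJ:

-750.62 kJ


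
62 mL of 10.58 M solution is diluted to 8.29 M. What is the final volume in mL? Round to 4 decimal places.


Dilution: M1*V1 = M2*V2, solve for V2.
V2 = M1*V1 / M2
V2 = 10.58 * 62 / 8.29
V2 = 655.96 / 8.29
V2 = 79.12665862 mL, rounded to 4 dp:

79.1267 mL


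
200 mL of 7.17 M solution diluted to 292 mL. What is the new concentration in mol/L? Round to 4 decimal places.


Dilution: M1*V1 = M2*V2, solve for M2.
M2 = M1*V1 / V2
M2 = 7.17 * 200 / 292
M2 = 1434.0 / 292
M2 = 4.9109589 mol/L, rounded to 4 dp:

4.9110 mol/L


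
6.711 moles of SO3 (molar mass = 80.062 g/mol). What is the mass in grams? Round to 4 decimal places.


mass = n * M
mass = 6.711 * 80.062
mass = 537.296082 g, rounded to 4 dp:

537.2961 g


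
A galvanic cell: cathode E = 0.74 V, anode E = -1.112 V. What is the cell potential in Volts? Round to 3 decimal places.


Standard cell potential: E_cell = E_cathode - E_anode.
E_cell = 0.74 - (-1.112)
E_cell = 1.852 V, rounded to 3 dp:

1.852 V


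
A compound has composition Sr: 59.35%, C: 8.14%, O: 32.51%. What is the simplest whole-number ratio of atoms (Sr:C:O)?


Assume 100 g of compound, divide each mass% by atomic mass to get moles, then normalize by the smallest to get a raw atom ratio.
Moles per 100 g: Sr: 59.35/87.62 = 0.6774, C: 8.14/12.011 = 0.6777, O: 32.51/15.999 = 2.032
Raw ratio (divide by min = 0.6774): Sr: 1.0, C: 1.001, O: 3.0
Multiply by 1 to clear fractions: Sr: 1.0 ~= 1, C: 1.001 ~= 1, O: 3.0 ~= 3
Reduce by GCD to get the simplest whole-number ratio:

1:1:3


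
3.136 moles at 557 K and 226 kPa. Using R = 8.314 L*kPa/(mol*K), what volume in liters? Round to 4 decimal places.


PV = nRT, solve for V = nRT / P.
nRT = 3.136 * 8.314 * 557 = 14522.4961
V = 14522.4961 / 226
V = 64.2588323 L, rounded to 4 dp:

64.2588 L


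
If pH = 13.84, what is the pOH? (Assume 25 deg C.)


At 25 deg C, pH + pOH = 14.
pOH = 14 - pH = 14 - 13.84
pOH = 0.16:

0.16


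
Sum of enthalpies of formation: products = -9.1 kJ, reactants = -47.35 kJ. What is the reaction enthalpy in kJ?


dH_rxn = sum(dH_f products) - sum(dH_f reactants)
dH_rxn = -9.1 - (-47.35)
dH_rxn = 38.25 kJ:

38.25 kJ


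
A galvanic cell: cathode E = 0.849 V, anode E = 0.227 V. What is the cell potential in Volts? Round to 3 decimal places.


Standard cell potential: E_cell = E_cathode - E_anode.
E_cell = 0.849 - (0.227)
E_cell = 0.622 V, rounded to 3 dp:

0.622 V


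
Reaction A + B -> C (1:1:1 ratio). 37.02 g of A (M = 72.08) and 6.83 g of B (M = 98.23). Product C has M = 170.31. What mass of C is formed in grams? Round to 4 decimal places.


Find moles of each reactant; the smaller value is the limiting reagent in a 1:1:1 reaction, so moles_C equals moles of the limiter.
n_A = mass_A / M_A = 37.02 / 72.08 = 0.513596 mol
n_B = mass_B / M_B = 6.83 / 98.23 = 0.069531 mol
Limiting reagent: B (smaller), n_limiting = 0.069531 mol
mass_C = n_limiting * M_C = 0.069531 * 170.31
mass_C = 11.84182461 g, rounded to 4 dp:

11.8418 g


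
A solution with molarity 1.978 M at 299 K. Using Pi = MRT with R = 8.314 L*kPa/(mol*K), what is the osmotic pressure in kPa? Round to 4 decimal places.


Osmotic pressure (van't Hoff): Pi = M*R*T.
RT = 8.314 * 299 = 2485.886
Pi = 1.978 * 2485.886
Pi = 4917.082508 kPa, rounded to 4 dp:

4917.0825 kPa


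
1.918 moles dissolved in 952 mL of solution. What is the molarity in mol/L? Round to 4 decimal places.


Convert volume to liters: V_L = V_mL / 1000.
V_L = 952 / 1000 = 0.952 L
M = n / V_L = 1.918 / 0.952
M = 2.01470588 mol/L, rounded to 4 dp:

2.0147 mol/L


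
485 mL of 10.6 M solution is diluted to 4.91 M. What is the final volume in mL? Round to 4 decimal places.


Dilution: M1*V1 = M2*V2, solve for V2.
V2 = M1*V1 / M2
V2 = 10.6 * 485 / 4.91
V2 = 5141.0 / 4.91
V2 = 1047.04684318 mL, rounded to 4 dp:

1047.0468 mL


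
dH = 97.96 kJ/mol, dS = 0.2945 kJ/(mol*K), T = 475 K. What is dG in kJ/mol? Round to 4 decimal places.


Gibbs: dG = dH - T*dS (consistent units, dS already in kJ/(mol*K)).
T*dS = 475 * 0.2945 = 139.8875
dG = 97.96 - (139.8875)
dG = -41.9275 kJ/mol, rounded to 4 dp:

-41.9275 kJ/mol


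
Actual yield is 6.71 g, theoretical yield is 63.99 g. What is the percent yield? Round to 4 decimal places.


% yield = 100 * actual / theoretical
% yield = 100 * 6.71 / 63.99
% yield = 10.48601344 %, rounded to 4 dp:

10.4860 %


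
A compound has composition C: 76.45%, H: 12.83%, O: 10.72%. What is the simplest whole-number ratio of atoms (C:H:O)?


Assume 100 g of compound, divide each mass% by atomic mass to get moles, then normalize by the smallest to get a raw atom ratio.
Moles per 100 g: C: 76.45/12.011 = 6.365, H: 12.83/1.008 = 12.7282, O: 10.72/15.999 = 0.67
Raw ratio (divide by min = 0.67): C: 9.499, H: 18.996, O: 1.0
Multiply by 2 to clear fractions: C: 18.999 ~= 19, H: 37.992 ~= 38, O: 2.0 ~= 2
Reduce by GCD to get the simplest whole-number ratio:

19:38:2


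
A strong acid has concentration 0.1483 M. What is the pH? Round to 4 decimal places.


A strong acid dissociates completely, so [H+] equals the given concentration.
pH = -log10([H+]) = -log10(0.1483)
pH = 0.82885885, rounded to 4 dp:

0.8289


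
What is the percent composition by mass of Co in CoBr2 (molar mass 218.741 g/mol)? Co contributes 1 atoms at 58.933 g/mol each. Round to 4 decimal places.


pct = 100 * (n_elem * M_elem) / M_total
mass_contribution = 1 * 58.933 = 58.933 g/mol
pct = 100 * 58.933 / 218.741
pct = 26.94190847 %, rounded to 4 dp:

26.9419 %


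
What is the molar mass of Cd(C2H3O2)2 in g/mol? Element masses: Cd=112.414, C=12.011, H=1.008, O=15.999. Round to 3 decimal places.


M = sum(count * atomic_mass) over atoms.
M = 1*112.414 + 4*12.011 + 6*1.008 + 4*15.999
M = 112.414 + 48.044 + 6.048 + 63.996
M = 230.502 g/mol, rounded to 3 dp:

230.502 g/mol


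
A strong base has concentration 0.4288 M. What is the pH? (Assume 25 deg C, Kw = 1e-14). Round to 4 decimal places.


A strong base dissociates completely, so [OH-] equals the given concentration.
pOH = -log10([OH-]) = -log10(0.4288) = 0.367745
pH = 14 - pOH = 14 - 0.367745
pH = 13.632255, rounded to 4 dp:

13.6323


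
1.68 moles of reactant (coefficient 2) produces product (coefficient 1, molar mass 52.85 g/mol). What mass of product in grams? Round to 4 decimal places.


Use the coefficient ratio to convert reactant moles to product moles, then multiply by the product's molar mass.
moles_P = moles_R * (coeff_P / coeff_R) = 1.68 * (1/2) = 0.84
mass_P = moles_P * M_P = 0.84 * 52.85
mass_P = 44.394 g, rounded to 4 dp:

44.3940 g


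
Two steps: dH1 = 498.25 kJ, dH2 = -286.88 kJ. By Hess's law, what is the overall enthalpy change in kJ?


Hess's law: enthalpy is a state function, so add the step enthalpies.
dH_total = dH1 + dH2 = 498.25 + (-286.88)
dH_total = 211.37 kJ:

211.37 kJ


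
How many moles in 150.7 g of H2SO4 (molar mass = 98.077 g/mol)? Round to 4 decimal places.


n = mass / M
n = 150.7 / 98.077
n = 1.53654781 mol, rounded to 4 dp:

1.5365 mol


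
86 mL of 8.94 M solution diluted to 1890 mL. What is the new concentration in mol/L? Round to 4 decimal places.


Dilution: M1*V1 = M2*V2, solve for M2.
M2 = M1*V1 / V2
M2 = 8.94 * 86 / 1890
M2 = 768.84 / 1890
M2 = 0.40679365 mol/L, rounded to 4 dp:

0.4068 mol/L


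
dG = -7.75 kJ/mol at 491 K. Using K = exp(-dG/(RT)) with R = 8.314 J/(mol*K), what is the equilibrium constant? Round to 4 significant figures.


dG is in kJ/mol; multiply by 1000 to match R in J/(mol*K).
RT = 8.314 * 491 = 4082.174 J/mol
exponent = -dG*1000 / (RT) = -(-7.75*1000) / 4082.174 = 1.8984982
K = exp(1.8984982)
K = 6.6758611, rounded to 4 significant figures:

6.676


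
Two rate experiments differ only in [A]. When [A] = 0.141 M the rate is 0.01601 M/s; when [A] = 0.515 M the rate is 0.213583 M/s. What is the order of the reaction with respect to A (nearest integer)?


Rate is proportional to [A]^n, so rate2/rate1 = ([A]2/[A]1)^n. Take logs to solve for n.
rate2/rate1 = 0.213583 / 0.01601 = 13.3406
[A]2/[A]1 = 0.515 / 0.141 = 3.6525
n = ln(13.3406) / ln(3.6525) = 2.0
Nearest integer order:

2


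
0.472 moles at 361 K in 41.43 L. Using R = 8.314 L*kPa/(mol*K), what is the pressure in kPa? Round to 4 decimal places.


PV = nRT, solve for P = nRT / V.
nRT = 0.472 * 8.314 * 361 = 1416.6391
P = 1416.6391 / 41.43
P = 34.19355781 kPa, rounded to 4 dp:

34.1936 kPa


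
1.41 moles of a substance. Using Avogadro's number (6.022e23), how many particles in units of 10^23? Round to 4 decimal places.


N = n * NA, then divide by 1e23 for the requested units.
N / 1e23 = n * 6.022
N / 1e23 = 1.41 * 6.022
N / 1e23 = 8.49102, rounded to 4 dp:

8.4910


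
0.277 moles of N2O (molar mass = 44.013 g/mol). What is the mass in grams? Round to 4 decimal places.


mass = n * M
mass = 0.277 * 44.013
mass = 12.191601 g, rounded to 4 dp:

12.1916 g


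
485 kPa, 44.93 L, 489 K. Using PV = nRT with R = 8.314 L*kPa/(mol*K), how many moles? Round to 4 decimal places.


PV = nRT, solve for n = PV / (RT).
PV = 485 * 44.93 = 21791.05
RT = 8.314 * 489 = 4065.546
n = 21791.05 / 4065.546
n = 5.35993197 mol, rounded to 4 dp:

5.3599 mol


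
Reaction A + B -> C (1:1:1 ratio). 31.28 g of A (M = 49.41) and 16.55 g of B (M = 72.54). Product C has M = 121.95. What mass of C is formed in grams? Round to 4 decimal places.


Find moles of each reactant; the smaller value is the limiting reagent in a 1:1:1 reaction, so moles_C equals moles of the limiter.
n_A = mass_A / M_A = 31.28 / 49.41 = 0.63307 mol
n_B = mass_B / M_B = 16.55 / 72.54 = 0.22815 mol
Limiting reagent: B (smaller), n_limiting = 0.22815 mol
mass_C = n_limiting * M_C = 0.22815 * 121.95
mass_C = 27.8228925 g, rounded to 4 dp:

27.8229 g


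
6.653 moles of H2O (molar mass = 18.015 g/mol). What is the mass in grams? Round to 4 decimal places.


mass = n * M
mass = 6.653 * 18.015
mass = 119.853795 g, rounded to 4 dp:

119.8538 g


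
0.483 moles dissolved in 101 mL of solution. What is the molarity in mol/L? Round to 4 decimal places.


Convert volume to liters: V_L = V_mL / 1000.
V_L = 101 / 1000 = 0.101 L
M = n / V_L = 0.483 / 0.101
M = 4.78217822 mol/L, rounded to 4 dp:

4.7822 mol/L


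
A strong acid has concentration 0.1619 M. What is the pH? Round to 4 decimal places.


A strong acid dissociates completely, so [H+] equals the given concentration.
pH = -log10([H+]) = -log10(0.1619)
pH = 0.79075315, rounded to 4 dp:

0.7908


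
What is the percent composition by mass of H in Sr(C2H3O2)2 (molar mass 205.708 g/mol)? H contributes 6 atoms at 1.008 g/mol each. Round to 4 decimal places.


pct = 100 * (n_elem * M_elem) / M_total
mass_contribution = 6 * 1.008 = 6.048 g/mol
pct = 100 * 6.048 / 205.708
pct = 2.94008984 %, rounded to 4 dp:

2.9401 %


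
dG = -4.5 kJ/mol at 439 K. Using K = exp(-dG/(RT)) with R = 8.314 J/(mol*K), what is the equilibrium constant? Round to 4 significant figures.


dG is in kJ/mol; multiply by 1000 to match R in J/(mol*K).
RT = 8.314 * 439 = 3649.846 J/mol
exponent = -dG*1000 / (RT) = -(-4.5*1000) / 3649.846 = 1.23292873
K = exp(1.23292873)
K = 3.4312641, rounded to 4 significant figures:

3.431


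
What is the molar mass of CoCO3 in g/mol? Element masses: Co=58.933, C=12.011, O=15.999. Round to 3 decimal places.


M = sum(count * atomic_mass) over atoms.
M = 1*58.933 + 1*12.011 + 3*15.999
M = 58.933 + 12.011 + 47.997
M = 118.941 g/mol, rounded to 3 dp:

118.941 g/mol
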